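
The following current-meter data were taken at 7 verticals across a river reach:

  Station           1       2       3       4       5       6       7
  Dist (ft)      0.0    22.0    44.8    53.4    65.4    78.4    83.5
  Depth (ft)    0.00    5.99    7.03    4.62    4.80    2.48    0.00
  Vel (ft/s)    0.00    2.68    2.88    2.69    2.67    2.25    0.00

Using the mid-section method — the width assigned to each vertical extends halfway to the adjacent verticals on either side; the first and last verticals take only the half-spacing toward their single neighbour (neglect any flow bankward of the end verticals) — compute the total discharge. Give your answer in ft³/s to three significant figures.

w_2 = (44.8 − 0.0)/2 = 22.4 ft; q_2 = 2.68 × 5.99 × 22.4 = 359.6 ft³/s
w_3 = (53.4 − 22.0)/2 = 15.7 ft; q_3 = 2.88 × 7.03 × 15.7 = 317.9 ft³/s
w_4 = (65.4 − 44.8)/2 = 10.3 ft; q_4 = 2.69 × 4.62 × 10.3 = 128.0 ft³/s
w_5 = (78.4 − 53.4)/2 = 12.5 ft; q_5 = 2.67 × 4.80 × 12.5 = 160.2 ft³/s
w_6 = (83.5 − 65.4)/2 = 9.05 ft; q_6 = 2.25 × 2.48 × 9.05 = 50.50 ft³/s
Stations 1, 7 contribute zero (depth or velocity is 0).
Q = Σ qᵢ = 1016 ft³/s

1020 ft³/s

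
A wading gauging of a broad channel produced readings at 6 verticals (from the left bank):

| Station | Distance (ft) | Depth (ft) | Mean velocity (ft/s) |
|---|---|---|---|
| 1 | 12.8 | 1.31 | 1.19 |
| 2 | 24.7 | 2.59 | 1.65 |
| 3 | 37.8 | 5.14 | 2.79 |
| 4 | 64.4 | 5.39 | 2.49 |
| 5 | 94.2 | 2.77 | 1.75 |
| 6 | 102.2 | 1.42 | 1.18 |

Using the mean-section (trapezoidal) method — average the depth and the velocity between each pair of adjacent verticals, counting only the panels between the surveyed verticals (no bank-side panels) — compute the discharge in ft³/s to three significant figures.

Panel 1-2: Δb = 11.9 ft, d̄ = (1.31+2.59)/2 = 1.95, v̄ = (1.19+1.65)/2 = 1.42 → q = 11.9×1.95×1.42 = 32.95 ft³/s
Panel 2-3: Δb = 13.1 ft, d̄ = (2.59+5.14)/2 = 3.865, v̄ = (1.65+2.79)/2 = 2.22 → q = 13.1×3.865×2.22 = 112.4 ft³/s
Panel 3-4: Δb = 26.6 ft, d̄ = (5.14+5.39)/2 = 5.265, v̄ = (2.79+2.49)/2 = 2.64 → q = 26.6×5.265×2.64 = 369.7 ft³/s
Panel 4-5: Δb = 29.8 ft, d̄ = (5.39+2.77)/2 = 4.08, v̄ = (2.49+1.75)/2 = 2.12 → q = 29.8×4.08×2.12 = 257.8 ft³/s
Panel 5-6: Δb = 8 ft, d̄ = (2.77+1.42)/2 = 2.095, v̄ = (1.75+1.18)/2 = 1.465 → q = 8×2.095×1.465 = 24.55 ft³/s
Q = Σ q = 797.4 ft³/s

797 ft³/s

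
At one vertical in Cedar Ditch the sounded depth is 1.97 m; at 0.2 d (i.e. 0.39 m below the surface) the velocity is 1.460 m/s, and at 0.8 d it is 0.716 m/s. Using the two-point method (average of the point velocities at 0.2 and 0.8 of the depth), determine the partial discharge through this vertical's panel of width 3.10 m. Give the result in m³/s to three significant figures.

6.64 m³/s

v̄ = (1.460 + 0.716) / 2 = 1.088 m/s
q = v̄ × d × w = 1.088 × 1.97 × 3.10 = 6.644 m³/s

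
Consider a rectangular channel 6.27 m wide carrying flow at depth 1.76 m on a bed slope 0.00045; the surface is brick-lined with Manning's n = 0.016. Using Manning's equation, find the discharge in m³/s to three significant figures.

15.8 m³/s

A = b·y = 6.27 × 1.76 = 11.04 m²
P = b + 2y = 6.27 + 2×1.76 = 9.790 m
R = A/P = 11.04/9.790 = 1.127 m
Q = (1/n)·A·R^(2/3)·S^(1/2) = (1/0.016) × 11.04 × 1.127^(2/3) × 0.00045^(1/2) = 15.85 m³/s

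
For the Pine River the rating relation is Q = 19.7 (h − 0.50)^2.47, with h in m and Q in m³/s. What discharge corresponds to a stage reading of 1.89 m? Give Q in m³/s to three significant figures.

44.4 m³/s

Q = 19.7 × (1.89 − 0.50)^2.47 = 19.7 × 1.39^2.47 = 44.43 m³/s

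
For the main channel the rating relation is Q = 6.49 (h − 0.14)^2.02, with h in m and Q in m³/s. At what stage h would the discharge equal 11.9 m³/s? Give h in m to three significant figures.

1.49 m

h − h₀ = (Q/C)^(1/b) = (11.9/6.49)^(1/2.02) = 1.350 m
h = 0.14 + 1.350 = 1.490 m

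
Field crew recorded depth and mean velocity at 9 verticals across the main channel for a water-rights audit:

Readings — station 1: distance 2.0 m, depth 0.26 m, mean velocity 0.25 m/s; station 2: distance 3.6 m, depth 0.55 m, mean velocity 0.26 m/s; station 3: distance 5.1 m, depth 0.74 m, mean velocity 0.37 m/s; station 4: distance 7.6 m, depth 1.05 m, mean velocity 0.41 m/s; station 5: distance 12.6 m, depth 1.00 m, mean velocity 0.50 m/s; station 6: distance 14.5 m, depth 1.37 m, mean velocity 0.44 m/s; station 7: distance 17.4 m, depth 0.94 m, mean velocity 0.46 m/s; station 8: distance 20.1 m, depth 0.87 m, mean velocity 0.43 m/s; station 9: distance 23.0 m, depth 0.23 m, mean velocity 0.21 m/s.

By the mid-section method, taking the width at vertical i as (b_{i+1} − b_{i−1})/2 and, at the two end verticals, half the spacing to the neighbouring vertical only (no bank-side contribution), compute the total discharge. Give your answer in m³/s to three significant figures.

w_1 = (3.6 − 2.0)/2 = 0.8 m; q_1 = 0.25 × 0.26 × 0.8 = 0.05200 m³/s
w_2 = (5.1 − 2.0)/2 = 1.55 m; q_2 = 0.26 × 0.55 × 1.55 = 0.2217 m³/s
w_3 = (7.6 − 3.6)/2 = 2 m; q_3 = 0.37 × 0.74 × 2 = 0.5476 m³/s
w_4 = (12.6 − 5.1)/2 = 3.75 m; q_4 = 0.41 × 1.05 × 3.75 = 1.614 m³/s
w_5 = (14.5 − 7.6)/2 = 3.45 m; q_5 = 0.50 × 1.00 × 3.45 = 1.725 m³/s
w_6 = (17.4 − 12.6)/2 = 2.4 m; q_6 = 0.44 × 1.37 × 2.4 = 1.447 m³/s
w_7 = (20.1 − 14.5)/2 = 2.8 m; q_7 = 0.46 × 0.94 × 2.8 = 1.211 m³/s
w_8 = (23.0 − 17.4)/2 = 2.8 m; q_8 = 0.43 × 0.87 × 2.8 = 1.047 m³/s
w_9 = (23.0 − 20.1)/2 = 1.45 m; q_9 = 0.21 × 0.23 × 1.45 = 0.07004 m³/s
Q = Σ qᵢ = 7.936 m³/s

7.94 m³/s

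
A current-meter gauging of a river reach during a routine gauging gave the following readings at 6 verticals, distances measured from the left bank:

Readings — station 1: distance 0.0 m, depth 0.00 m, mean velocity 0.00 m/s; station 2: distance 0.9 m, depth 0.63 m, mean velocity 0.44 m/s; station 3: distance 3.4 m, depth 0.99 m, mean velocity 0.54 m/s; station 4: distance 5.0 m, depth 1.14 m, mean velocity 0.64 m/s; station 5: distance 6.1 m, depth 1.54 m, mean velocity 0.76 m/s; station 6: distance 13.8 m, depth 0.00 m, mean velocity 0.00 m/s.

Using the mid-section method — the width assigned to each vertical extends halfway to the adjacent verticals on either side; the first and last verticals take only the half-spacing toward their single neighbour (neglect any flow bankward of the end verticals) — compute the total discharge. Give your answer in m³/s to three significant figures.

w_2 = (3.4 − 0.0)/2 = 1.7 m; q_2 = 0.44 × 0.63 × 1.7 = 0.4712 m³/s
w_3 = (5.0 − 0.9)/2 = 2.05 m; q_3 = 0.54 × 0.99 × 2.05 = 1.096 m³/s
w_4 = (6.1 − 3.4)/2 = 1.35 m; q_4 = 0.64 × 1.14 × 1.35 = 0.9850 m³/s
w_5 = (13.8 − 5.0)/2 = 4.4 m; q_5 = 0.76 × 1.54 × 4.4 = 5.150 m³/s
Stations 1, 6 contribute zero (depth or velocity is 0).
Q = Σ qᵢ = 7.702 m³/s

7.70 m³/s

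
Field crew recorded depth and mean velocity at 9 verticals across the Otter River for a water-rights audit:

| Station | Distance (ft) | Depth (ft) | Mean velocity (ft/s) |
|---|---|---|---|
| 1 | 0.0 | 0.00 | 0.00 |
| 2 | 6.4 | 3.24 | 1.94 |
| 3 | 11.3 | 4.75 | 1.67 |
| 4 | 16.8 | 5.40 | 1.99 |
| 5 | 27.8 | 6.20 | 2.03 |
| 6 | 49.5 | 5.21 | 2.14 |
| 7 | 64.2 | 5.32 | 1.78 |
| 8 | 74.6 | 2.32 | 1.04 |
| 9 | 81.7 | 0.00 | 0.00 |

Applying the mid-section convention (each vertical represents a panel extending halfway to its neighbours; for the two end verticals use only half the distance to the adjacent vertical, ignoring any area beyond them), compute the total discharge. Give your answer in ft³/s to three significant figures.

w_2 = (11.3 − 0.0)/2 = 5.65 ft; q_2 = 1.94 × 3.24 × 5.65 = 35.51 ft³/s
w_3 = (16.8 − 6.4)/2 = 5.2 ft; q_3 = 1.67 × 4.75 × 5.2 = 41.25 ft³/s
w_4 = (27.8 − 11.3)/2 = 8.25 ft; q_4 = 1.99 × 5.40 × 8.25 = 88.65 ft³/s
w_5 = (49.5 − 16.8)/2 = 16.35 ft; q_5 = 2.03 × 6.20 × 16.35 = 205.8 ft³/s
w_6 = (64.2 − 27.8)/2 = 18.2 ft; q_6 = 2.14 × 5.21 × 18.2 = 202.9 ft³/s
w_7 = (74.6 − 49.5)/2 = 12.55 ft; q_7 = 1.78 × 5.32 × 12.55 = 118.8 ft³/s
w_8 = (81.7 − 64.2)/2 = 8.75 ft; q_8 = 1.04 × 2.32 × 8.75 = 21.11 ft³/s
Stations 1, 9 contribute zero (depth or velocity is 0).
Q = Σ qᵢ = 714.1 ft³/s

714 ft³/s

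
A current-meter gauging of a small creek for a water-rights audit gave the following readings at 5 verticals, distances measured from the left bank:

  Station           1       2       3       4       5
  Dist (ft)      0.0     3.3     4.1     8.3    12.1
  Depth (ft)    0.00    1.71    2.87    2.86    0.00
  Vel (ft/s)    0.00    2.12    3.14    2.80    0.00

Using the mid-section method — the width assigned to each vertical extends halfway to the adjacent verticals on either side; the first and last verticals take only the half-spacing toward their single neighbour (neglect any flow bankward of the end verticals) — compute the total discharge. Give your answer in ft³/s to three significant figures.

w_2 = (4.1 − 0.0)/2 = 2.05 ft; q_2 = 2.12 × 1.71 × 2.05 = 7.432 ft³/s
w_3 = (8.3 − 3.3)/2 = 2.5 ft; q_3 = 3.14 × 2.87 × 2.5 = 22.53 ft³/s
w_4 = (12.1 − 4.1)/2 = 4 ft; q_4 = 2.80 × 2.86 × 4 = 32.03 ft³/s
Stations 1, 5 contribute zero (depth or velocity is 0).
Q = Σ qᵢ = 61.99 ft³/s

62.0 ft³/s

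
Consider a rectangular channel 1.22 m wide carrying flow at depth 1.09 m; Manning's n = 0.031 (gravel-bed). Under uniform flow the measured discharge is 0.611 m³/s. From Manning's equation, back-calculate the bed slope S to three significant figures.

0.000709

A = b·y = 1.22 × 1.09 = 1.330 m²
P = b + 2y = 1.22 + 2×1.09 = 3.400 m
R = A/P = 1.330/3.400 = 0.3911 m
S = (Q·n / (1·A·R^(2/3)))² = (0.611×0.031 / (1×1.330×0.5348))² = 0.0007093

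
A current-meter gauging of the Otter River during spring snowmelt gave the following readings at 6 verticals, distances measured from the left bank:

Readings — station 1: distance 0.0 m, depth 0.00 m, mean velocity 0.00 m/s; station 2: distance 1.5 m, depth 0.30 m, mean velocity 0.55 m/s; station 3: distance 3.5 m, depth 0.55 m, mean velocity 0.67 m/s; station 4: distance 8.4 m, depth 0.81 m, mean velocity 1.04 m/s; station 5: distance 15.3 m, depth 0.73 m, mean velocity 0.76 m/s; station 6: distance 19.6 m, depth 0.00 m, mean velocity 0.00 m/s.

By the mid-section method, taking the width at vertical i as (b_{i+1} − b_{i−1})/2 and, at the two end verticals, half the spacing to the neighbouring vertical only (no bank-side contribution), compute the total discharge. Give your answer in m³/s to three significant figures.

w_2 = (3.5 − 0.0)/2 = 1.75 m; q_2 = 0.55 × 0.30 × 1.75 = 0.2888 m³/s
w_3 = (8.4 − 1.5)/2 = 3.45 m; q_3 = 0.67 × 0.55 × 3.45 = 1.271 m³/s
w_4 = (15.3 − 3.5)/2 = 5.9 m; q_4 = 1.04 × 0.81 × 5.9 = 4.970 m³/s
w_5 = (19.6 − 8.4)/2 = 5.6 m; q_5 = 0.76 × 0.73 × 5.6 = 3.107 m³/s
Stations 1, 6 contribute zero (depth or velocity is 0).
Q = Σ qᵢ = 9.637 m³/s

9.64 m³/s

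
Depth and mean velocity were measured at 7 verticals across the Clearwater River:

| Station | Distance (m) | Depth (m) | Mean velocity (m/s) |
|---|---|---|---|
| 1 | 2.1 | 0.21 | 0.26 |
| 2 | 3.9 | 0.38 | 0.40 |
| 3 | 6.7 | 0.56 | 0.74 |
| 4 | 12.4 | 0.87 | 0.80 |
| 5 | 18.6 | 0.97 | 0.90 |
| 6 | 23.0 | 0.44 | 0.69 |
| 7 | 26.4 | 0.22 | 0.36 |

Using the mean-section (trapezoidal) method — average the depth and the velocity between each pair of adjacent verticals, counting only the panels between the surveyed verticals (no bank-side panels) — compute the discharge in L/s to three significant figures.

Panel 1-2: Δb = 1.8 m, d̄ = (0.21+0.38)/2 = 0.295, v̄ = (0.26+0.40)/2 = 0.33 → q = 1.8×0.295×0.33 = 0.1752 m³/s
Panel 2-3: Δb = 2.8 m, d̄ = (0.38+0.56)/2 = 0.47, v̄ = (0.40+0.74)/2 = 0.57 → q = 2.8×0.47×0.57 = 0.7501 m³/s
Panel 3-4: Δb = 5.7 m, d̄ = (0.56+0.87)/2 = 0.715, v̄ = (0.74+0.80)/2 = 0.77 → q = 5.7×0.715×0.77 = 3.138 m³/s
Panel 4-5: Δb = 6.2 m, d̄ = (0.87+0.97)/2 = 0.92, v̄ = (0.80+0.90)/2 = 0.85 → q = 6.2×0.92×0.85 = 4.848 m³/s
Panel 5-6: Δb = 4.4 m, d̄ = (0.97+0.44)/2 = 0.705, v̄ = (0.90+0.69)/2 = 0.795 → q = 4.4×0.705×0.795 = 2.466 m³/s
Panel 6-7: Δb = 3.4 m, d̄ = (0.44+0.22)/2 = 0.33, v̄ = (0.69+0.36)/2 = 0.525 → q = 3.4×0.33×0.525 = 0.5891 m³/s
Q = Σ q = 11.97 m³/s
= 11.97 × 1000 = 11970 L/s

12000 L/s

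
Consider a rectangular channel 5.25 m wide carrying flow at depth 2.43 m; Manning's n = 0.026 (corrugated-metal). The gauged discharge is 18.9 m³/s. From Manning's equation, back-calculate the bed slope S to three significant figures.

A = b·y = 5.25 × 2.43 = 12.76 m²
P = b + 2y = 5.25 + 2×2.43 = 10.11 m
R = A/P = 12.76/10.11 = 1.262 m
S = (Q·n / (1·A·R^(2/3)))² = (18.9×0.026 / (1×12.76×1.168))² = 0.001088

0.00109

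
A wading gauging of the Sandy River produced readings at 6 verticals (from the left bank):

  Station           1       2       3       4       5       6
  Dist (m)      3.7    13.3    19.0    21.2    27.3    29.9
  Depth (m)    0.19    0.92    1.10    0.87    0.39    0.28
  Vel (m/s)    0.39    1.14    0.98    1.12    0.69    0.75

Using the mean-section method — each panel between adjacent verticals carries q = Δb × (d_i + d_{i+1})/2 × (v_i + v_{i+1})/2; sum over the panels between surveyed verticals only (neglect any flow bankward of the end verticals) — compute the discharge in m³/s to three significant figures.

16.6 m³/s

Panel 1-2: Δb = 9.6 m, d̄ = (0.19+0.92)/2 = 0.555, v̄ = (0.39+1.14)/2 = 0.765 → q = 9.6×0.555×0.765 = 4.076 m³/s
Panel 2-3: Δb = 5.7 m, d̄ = (0.92+1.10)/2 = 1.01, v̄ = (1.14+0.98)/2 = 1.06 → q = 5.7×1.01×1.06 = 6.102 m³/s
Panel 3-4: Δb = 2.2 m, d̄ = (1.10+0.87)/2 = 0.985, v̄ = (0.98+1.12)/2 = 1.05 → q = 2.2×0.985×1.05 = 2.275 m³/s
Panel 4-5: Δb = 6.1 m, d̄ = (0.87+0.39)/2 = 0.63, v̄ = (1.12+0.69)/2 = 0.905 → q = 6.1×0.63×0.905 = 3.478 m³/s
Panel 5-6: Δb = 2.6 m, d̄ = (0.39+0.28)/2 = 0.335, v̄ = (0.69+0.75)/2 = 0.72 → q = 2.6×0.335×0.72 = 0.6271 m³/s
Q = Σ q = 16.56 m³/s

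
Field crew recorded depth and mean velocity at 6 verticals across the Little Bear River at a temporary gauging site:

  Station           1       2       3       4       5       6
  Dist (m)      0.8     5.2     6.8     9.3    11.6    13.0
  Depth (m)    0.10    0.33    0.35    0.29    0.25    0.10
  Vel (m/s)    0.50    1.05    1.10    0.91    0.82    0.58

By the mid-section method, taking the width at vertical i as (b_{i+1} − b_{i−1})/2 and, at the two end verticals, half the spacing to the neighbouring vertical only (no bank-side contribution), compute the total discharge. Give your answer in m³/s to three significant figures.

w_1 = (5.2 − 0.8)/2 = 2.2 m; q_1 = 0.50 × 0.10 × 2.2 = 0.1100 m³/s
w_2 = (6.8 − 0.8)/2 = 3 m; q_2 = 1.05 × 0.33 × 3 = 1.040 m³/s
w_3 = (9.3 − 5.2)/2 = 2.05 m; q_3 = 1.10 × 0.35 × 2.05 = 0.7893 m³/s
w_4 = (11.6 − 6.8)/2 = 2.4 m; q_4 = 0.91 × 0.29 × 2.4 = 0.6334 m³/s
w_5 = (13.0 − 9.3)/2 = 1.85 m; q_5 = 0.82 × 0.25 × 1.85 = 0.3793 m³/s
w_6 = (13.0 − 11.6)/2 = 0.7 m; q_6 = 0.58 × 0.10 × 0.7 = 0.04060 m³/s
Q = Σ qᵢ = 2.992 m³/s

2.99 m³/s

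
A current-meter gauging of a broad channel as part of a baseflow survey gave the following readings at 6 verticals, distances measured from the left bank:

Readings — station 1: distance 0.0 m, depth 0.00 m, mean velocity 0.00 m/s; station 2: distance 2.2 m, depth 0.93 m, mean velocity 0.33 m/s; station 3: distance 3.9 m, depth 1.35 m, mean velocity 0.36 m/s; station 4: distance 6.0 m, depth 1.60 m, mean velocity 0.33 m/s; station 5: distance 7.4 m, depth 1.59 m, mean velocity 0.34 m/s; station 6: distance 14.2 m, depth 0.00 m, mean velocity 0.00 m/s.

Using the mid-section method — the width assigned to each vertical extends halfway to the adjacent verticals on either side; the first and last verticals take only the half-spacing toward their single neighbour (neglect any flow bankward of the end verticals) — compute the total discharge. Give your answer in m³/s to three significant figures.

w_2 = (3.9 − 0.0)/2 = 1.95 m; q_2 = 0.33 × 0.93 × 1.95 = 0.5985 m³/s
w_3 = (6.0 − 2.2)/2 = 1.9 m; q_3 = 0.36 × 1.35 × 1.9 = 0.9234 m³/s
w_4 = (7.4 − 3.9)/2 = 1.75 m; q_4 = 0.33 × 1.60 × 1.75 = 0.9240 m³/s
w_5 = (14.2 − 6.0)/2 = 4.1 m; q_5 = 0.34 × 1.59 × 4.1 = 2.216 m³/s
Stations 1, 6 contribute zero (depth or velocity is 0).
Q = Σ qᵢ = 4.662 m³/s

4.66 m³/s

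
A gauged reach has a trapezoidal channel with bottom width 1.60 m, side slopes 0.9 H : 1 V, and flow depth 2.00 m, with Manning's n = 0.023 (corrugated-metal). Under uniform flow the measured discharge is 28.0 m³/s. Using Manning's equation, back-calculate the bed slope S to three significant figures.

0.00929

A = (b + z·y)·y = (1.60 + 0.9×2.00)×2.00 = 6.800 m²
P = b + 2y√(1+z²) = 1.60 + 2×2.00×√(1+0.9²) = 6.981 m
R = A/P = 6.800/6.981 = 0.9740 m
S = (Q·n / (1·A·R^(2/3)))² = (28.0×0.023 / (1×6.800×0.9826))² = 0.009290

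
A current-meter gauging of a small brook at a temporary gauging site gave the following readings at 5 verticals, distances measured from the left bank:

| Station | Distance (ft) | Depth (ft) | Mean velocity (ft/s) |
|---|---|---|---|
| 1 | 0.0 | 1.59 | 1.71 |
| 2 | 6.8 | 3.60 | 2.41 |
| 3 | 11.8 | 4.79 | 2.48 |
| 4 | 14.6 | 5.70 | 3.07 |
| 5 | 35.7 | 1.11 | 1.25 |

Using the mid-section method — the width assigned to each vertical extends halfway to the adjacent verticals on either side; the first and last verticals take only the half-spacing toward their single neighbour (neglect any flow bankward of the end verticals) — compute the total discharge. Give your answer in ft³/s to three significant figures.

w_1 = (6.8 − 0.0)/2 = 3.4 ft; q_1 = 1.71 × 1.59 × 3.4 = 9.244 ft³/s
w_2 = (11.8 − 0.0)/2 = 5.9 ft; q_2 = 2.41 × 3.60 × 5.9 = 51.19 ft³/s
w_3 = (14.6 − 6.8)/2 = 3.9 ft; q_3 = 2.48 × 4.79 × 3.9 = 46.33 ft³/s
w_4 = (35.7 − 11.8)/2 = 11.95 ft; q_4 = 3.07 × 5.70 × 11.95 = 209.1 ft³/s
w_5 = (35.7 − 14.6)/2 = 10.55 ft; q_5 = 1.25 × 1.11 × 10.55 = 14.64 ft³/s
Q = Σ qᵢ = 330.5 ft³/s

331 ft³/s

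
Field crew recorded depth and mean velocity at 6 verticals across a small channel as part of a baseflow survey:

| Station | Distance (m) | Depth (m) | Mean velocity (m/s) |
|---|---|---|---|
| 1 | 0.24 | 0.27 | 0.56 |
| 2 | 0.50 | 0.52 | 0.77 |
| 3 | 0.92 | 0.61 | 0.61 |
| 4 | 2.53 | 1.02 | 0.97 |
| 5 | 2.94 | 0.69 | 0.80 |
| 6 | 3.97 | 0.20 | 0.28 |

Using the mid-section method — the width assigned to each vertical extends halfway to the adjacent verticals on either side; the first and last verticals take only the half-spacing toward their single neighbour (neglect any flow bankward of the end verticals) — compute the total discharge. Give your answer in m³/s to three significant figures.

1.96 m³/s

w_1 = (0.50 − 0.24)/2 = 0.13 m; q_1 = 0.56 × 0.27 × 0.13 = 0.01966 m³/s
w_2 = (0.92 − 0.24)/2 = 0.34 m; q_2 = 0.77 × 0.52 × 0.34 = 0.1361 m³/s
w_3 = (2.53 − 0.50)/2 = 1.015 m; q_3 = 0.61 × 0.61 × 1.015 = 0.3777 m³/s
w_4 = (2.94 − 0.92)/2 = 1.01 m; q_4 = 0.97 × 1.02 × 1.01 = 0.9993 m³/s
w_5 = (3.97 − 2.53)/2 = 0.72 m; q_5 = 0.80 × 0.69 × 0.72 = 0.3974 m³/s
w_6 = (3.97 − 2.94)/2 = 0.515 m; q_6 = 0.28 × 0.20 × 0.515 = 0.02884 m³/s
Q = Σ qᵢ = 1.959 m³/s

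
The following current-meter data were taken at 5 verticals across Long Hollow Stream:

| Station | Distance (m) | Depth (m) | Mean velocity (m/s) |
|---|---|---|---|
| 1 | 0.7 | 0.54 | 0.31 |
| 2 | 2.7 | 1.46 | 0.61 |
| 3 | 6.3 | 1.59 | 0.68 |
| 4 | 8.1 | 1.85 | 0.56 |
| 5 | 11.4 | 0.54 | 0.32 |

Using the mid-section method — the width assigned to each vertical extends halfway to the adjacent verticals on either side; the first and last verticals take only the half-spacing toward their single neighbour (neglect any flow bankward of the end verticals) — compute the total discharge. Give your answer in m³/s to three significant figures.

8.51 m³/s

w_1 = (2.7 − 0.7)/2 = 1 m; q_1 = 0.31 × 0.54 × 1 = 0.1674 m³/s
w_2 = (6.3 − 0.7)/2 = 2.8 m; q_2 = 0.61 × 1.46 × 2.8 = 2.494 m³/s
w_3 = (8.1 − 2.7)/2 = 2.7 m; q_3 = 0.68 × 1.59 × 2.7 = 2.919 m³/s
w_4 = (11.4 − 6.3)/2 = 2.55 m; q_4 = 0.56 × 1.85 × 2.55 = 2.642 m³/s
w_5 = (11.4 − 8.1)/2 = 1.65 m; q_5 = 0.32 × 0.54 × 1.65 = 0.2851 m³/s
Q = Σ qᵢ = 8.507 m³/s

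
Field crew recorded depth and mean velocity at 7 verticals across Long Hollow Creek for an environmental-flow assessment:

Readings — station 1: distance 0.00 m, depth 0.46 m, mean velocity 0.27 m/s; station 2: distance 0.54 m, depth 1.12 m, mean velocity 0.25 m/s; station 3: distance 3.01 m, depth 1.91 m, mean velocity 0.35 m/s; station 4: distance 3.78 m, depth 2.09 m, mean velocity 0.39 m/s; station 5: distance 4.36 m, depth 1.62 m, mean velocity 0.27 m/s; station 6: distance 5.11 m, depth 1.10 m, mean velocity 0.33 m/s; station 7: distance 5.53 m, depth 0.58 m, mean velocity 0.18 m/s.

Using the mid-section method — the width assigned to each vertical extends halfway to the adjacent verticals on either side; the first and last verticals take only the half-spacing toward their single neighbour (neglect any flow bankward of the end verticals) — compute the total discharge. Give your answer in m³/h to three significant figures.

w_1 = (0.54 − 0.00)/2 = 0.27 m; q_1 = 0.27 × 0.46 × 0.27 = 0.03353 m³/s
w_2 = (3.01 − 0.00)/2 = 1.505 m; q_2 = 0.25 × 1.12 × 1.505 = 0.4214 m³/s
w_3 = (3.78 − 0.54)/2 = 1.62 m; q_3 = 0.35 × 1.91 × 1.62 = 1.083 m³/s
w_4 = (4.36 − 3.01)/2 = 0.675 m; q_4 = 0.39 × 2.09 × 0.675 = 0.5502 m³/s
w_5 = (5.11 − 3.78)/2 = 0.665 m; q_5 = 0.27 × 1.62 × 0.665 = 0.2909 m³/s
w_6 = (5.53 − 4.36)/2 = 0.585 m; q_6 = 0.33 × 1.10 × 0.585 = 0.2124 m³/s
w_7 = (5.53 − 5.11)/2 = 0.21 m; q_7 = 0.18 × 0.58 × 0.21 = 0.02192 m³/s
Q = Σ qᵢ = 2.613 m³/s
= 2.613 × 3600 = 9408 m³/h

9410 m³/h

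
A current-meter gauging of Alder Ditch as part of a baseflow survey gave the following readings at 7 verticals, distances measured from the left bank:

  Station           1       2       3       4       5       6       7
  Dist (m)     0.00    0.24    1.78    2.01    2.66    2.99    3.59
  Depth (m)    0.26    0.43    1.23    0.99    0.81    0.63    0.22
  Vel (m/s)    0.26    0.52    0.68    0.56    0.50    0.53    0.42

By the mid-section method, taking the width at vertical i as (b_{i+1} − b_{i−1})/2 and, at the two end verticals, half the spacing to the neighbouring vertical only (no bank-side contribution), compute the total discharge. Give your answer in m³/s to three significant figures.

w_1 = (0.24 − 0.00)/2 = 0.12 m; q_1 = 0.26 × 0.26 × 0.12 = 0.008112 m³/s
w_2 = (1.78 − 0.00)/2 = 0.89 m; q_2 = 0.52 × 0.43 × 0.89 = 0.1990 m³/s
w_3 = (2.01 − 0.24)/2 = 0.885 m; q_3 = 0.68 × 1.23 × 0.885 = 0.7402 m³/s
w_4 = (2.66 − 1.78)/2 = 0.44 m; q_4 = 0.56 × 0.99 × 0.44 = 0.2439 m³/s
w_5 = (2.99 − 2.01)/2 = 0.49 m; q_5 = 0.50 × 0.81 × 0.49 = 0.1985 m³/s
w_6 = (3.59 − 2.66)/2 = 0.465 m; q_6 = 0.53 × 0.63 × 0.465 = 0.1553 m³/s
w_7 = (3.59 − 2.99)/2 = 0.3 m; q_7 = 0.42 × 0.22 × 0.3 = 0.02772 m³/s
Q = Σ qᵢ = 1.573 m³/s

1.57 m³/s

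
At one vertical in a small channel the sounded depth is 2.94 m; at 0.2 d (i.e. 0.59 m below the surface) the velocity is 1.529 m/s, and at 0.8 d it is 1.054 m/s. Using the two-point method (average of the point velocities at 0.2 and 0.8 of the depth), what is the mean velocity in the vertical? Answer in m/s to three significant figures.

v̄ = (1.529 + 1.054) / 2 = 1.292 m/s

1.29 m/s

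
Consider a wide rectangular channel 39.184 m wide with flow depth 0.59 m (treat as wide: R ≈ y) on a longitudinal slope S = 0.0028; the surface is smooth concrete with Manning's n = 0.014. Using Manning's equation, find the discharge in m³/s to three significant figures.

61.5 m³/s

A = b·y = 39.184 × 0.59 = 23.12 m²
Wide channel: R ≈ y = 0.59 m
Q = (1/n)·A·R^(2/3)·S^(1/2) = (1/0.014) × 23.12 × 0.5900^(2/3) × 0.0028^(1/2) = 61.47 m³/s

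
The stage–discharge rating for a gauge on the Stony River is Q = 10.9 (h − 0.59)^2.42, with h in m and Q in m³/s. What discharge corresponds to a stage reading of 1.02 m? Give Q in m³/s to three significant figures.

1.41 m³/s

Q = 10.9 × (1.02 − 0.59)^2.42 = 10.9 × 0.43^2.42 = 1.414 m³/s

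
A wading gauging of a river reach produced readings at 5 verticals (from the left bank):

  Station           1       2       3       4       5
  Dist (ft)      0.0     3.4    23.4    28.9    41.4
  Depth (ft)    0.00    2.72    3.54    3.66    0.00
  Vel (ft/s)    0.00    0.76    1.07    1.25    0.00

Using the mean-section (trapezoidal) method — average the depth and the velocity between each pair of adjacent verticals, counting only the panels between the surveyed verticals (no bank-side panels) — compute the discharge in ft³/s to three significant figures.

Panel 1-2: Δb = 3.4 ft, d̄ = (0.00+2.72)/2 = 1.36, v̄ = (0.00+0.76)/2 = 0.38 → q = 3.4×1.36×0.38 = 1.757 ft³/s
Panel 2-3: Δb = 20 ft, d̄ = (2.72+3.54)/2 = 3.13, v̄ = (0.76+1.07)/2 = 0.915 → q = 20×3.13×0.915 = 57.28 ft³/s
Panel 3-4: Δb = 5.5 ft, d̄ = (3.54+3.66)/2 = 3.6, v̄ = (1.07+1.25)/2 = 1.16 → q = 5.5×3.6×1.16 = 22.97 ft³/s
Panel 4-5: Δb = 12.5 ft, d̄ = (3.66+0.00)/2 = 1.83, v̄ = (1.25+0.00)/2 = 0.625 → q = 12.5×1.83×0.625 = 14.30 ft³/s
Q = Σ q = 96.30 ft³/s

96.3 ft³/s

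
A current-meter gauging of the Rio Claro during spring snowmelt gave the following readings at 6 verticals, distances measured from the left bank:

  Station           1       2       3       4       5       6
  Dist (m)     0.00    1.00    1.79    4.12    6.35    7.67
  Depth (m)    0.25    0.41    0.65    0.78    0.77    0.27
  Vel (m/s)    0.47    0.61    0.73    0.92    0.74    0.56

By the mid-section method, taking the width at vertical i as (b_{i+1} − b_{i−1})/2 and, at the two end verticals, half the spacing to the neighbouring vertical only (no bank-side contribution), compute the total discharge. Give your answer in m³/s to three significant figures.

3.77 m³/s

w_1 = (1.00 − 0.00)/2 = 0.5 m; q_1 = 0.47 × 0.25 × 0.5 = 0.05875 m³/s
w_2 = (1.79 − 0.00)/2 = 0.895 m; q_2 = 0.61 × 0.41 × 0.895 = 0.2238 m³/s
w_3 = (4.12 − 1.00)/2 = 1.56 m; q_3 = 0.73 × 0.65 × 1.56 = 0.7402 m³/s
w_4 = (6.35 − 1.79)/2 = 2.28 m; q_4 = 0.92 × 0.78 × 2.28 = 1.636 m³/s
w_5 = (7.67 − 4.12)/2 = 1.775 m; q_5 = 0.74 × 0.77 × 1.775 = 1.011 m³/s
w_6 = (7.67 − 6.35)/2 = 0.66 m; q_6 = 0.56 × 0.27 × 0.66 = 0.09979 m³/s
Q = Σ qᵢ = 3.770 m³/s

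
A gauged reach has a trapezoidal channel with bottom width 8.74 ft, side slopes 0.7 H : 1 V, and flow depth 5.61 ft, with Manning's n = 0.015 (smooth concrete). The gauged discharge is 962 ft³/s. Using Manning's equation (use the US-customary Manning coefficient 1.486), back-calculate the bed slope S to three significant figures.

A = (b + z·y)·y = (8.74 + 0.7×5.61)×5.61 = 71.06 ft²
P = b + 2y√(1+z²) = 8.74 + 2×5.61×√(1+0.7²) = 22.44 ft
R = A/P = 71.06/22.44 = 3.167 ft
S = (Q·n / (1.486·A·R^(2/3)))² = (962×0.015 / (1.486×71.06×2.157))² = 0.004014

0.00401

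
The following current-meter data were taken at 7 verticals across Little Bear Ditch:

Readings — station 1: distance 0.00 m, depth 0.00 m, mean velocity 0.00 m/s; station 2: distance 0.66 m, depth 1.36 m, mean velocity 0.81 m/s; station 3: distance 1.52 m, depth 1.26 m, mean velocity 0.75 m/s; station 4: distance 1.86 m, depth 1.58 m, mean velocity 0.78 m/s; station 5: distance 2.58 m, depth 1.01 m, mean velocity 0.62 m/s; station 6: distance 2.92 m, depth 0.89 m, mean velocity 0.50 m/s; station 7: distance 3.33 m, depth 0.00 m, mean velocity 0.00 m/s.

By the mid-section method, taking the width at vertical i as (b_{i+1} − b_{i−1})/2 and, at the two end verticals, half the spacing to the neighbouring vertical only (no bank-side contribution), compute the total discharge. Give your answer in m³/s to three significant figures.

w_2 = (1.52 − 0.00)/2 = 0.76 m; q_2 = 0.81 × 1.36 × 0.76 = 0.8372 m³/s
w_3 = (1.86 − 0.66)/2 = 0.6 m; q_3 = 0.75 × 1.26 × 0.6 = 0.5670 m³/s
w_4 = (2.58 − 1.52)/2 = 0.53 m; q_4 = 0.78 × 1.58 × 0.53 = 0.6532 m³/s
w_5 = (2.92 − 1.86)/2 = 0.53 m; q_5 = 0.62 × 1.01 × 0.53 = 0.3319 m³/s
w_6 = (3.33 − 2.58)/2 = 0.375 m; q_6 = 0.50 × 0.89 × 0.375 = 0.1669 m³/s
Stations 1, 7 contribute zero (depth or velocity is 0).
Q = Σ qᵢ = 2.556 m³/s

2.56 m³/s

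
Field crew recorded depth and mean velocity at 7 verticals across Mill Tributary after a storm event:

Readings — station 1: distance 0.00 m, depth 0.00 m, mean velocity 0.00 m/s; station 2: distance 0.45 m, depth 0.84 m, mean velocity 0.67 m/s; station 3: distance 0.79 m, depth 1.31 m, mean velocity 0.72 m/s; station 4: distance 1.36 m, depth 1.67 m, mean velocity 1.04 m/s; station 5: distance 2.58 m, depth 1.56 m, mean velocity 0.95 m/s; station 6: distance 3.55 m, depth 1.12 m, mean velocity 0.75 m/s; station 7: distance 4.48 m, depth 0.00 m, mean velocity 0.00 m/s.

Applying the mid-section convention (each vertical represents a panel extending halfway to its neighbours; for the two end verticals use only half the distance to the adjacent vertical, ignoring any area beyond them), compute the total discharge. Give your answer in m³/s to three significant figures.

w_2 = (0.79 − 0.00)/2 = 0.395 m; q_2 = 0.67 × 0.84 × 0.395 = 0.2223 m³/s
w_3 = (1.36 − 0.45)/2 = 0.455 m; q_3 = 0.72 × 1.31 × 0.455 = 0.4292 m³/s
w_4 = (2.58 − 0.79)/2 = 0.895 m; q_4 = 1.04 × 1.67 × 0.895 = 1.554 m³/s
w_5 = (3.55 − 1.36)/2 = 1.095 m; q_5 = 0.95 × 1.56 × 1.095 = 1.623 m³/s
w_6 = (4.48 − 2.58)/2 = 0.95 m; q_6 = 0.75 × 1.12 × 0.95 = 0.7980 m³/s
Stations 1, 7 contribute zero (depth or velocity is 0).
Q = Σ qᵢ = 4.627 m³/s

4.63 m³/s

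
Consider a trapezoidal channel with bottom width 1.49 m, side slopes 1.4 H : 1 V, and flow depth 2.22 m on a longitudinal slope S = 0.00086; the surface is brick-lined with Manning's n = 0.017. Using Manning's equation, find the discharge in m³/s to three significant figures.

19.0 m³/s

A = (b + z·y)·y = (1.49 + 1.4×2.22)×2.22 = 10.21 m²
P = b + 2y√(1+z²) = 1.49 + 2×2.22×√(1+1.4²) = 9.129 m
R = A/P = 10.21/9.129 = 1.118 m
Q = (1/n)·A·R^(2/3)·S^(1/2) = (1/0.017) × 10.21 × 1.118^(2/3) × 0.00086^(1/2) = 18.97 m³/s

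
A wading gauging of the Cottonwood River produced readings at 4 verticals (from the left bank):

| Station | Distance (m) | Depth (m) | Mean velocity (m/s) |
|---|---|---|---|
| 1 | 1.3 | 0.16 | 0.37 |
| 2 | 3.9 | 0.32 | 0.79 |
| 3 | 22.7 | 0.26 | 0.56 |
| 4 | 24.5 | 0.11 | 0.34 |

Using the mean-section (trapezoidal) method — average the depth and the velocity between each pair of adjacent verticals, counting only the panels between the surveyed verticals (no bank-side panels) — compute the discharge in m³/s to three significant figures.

Panel 1-2: Δb = 2.6 m, d̄ = (0.16+0.32)/2 = 0.24, v̄ = (0.37+0.79)/2 = 0.58 → q = 2.6×0.24×0.58 = 0.3619 m³/s
Panel 2-3: Δb = 18.8 m, d̄ = (0.32+0.26)/2 = 0.29, v̄ = (0.79+0.56)/2 = 0.675 → q = 18.8×0.29×0.675 = 3.680 m³/s
Panel 3-4: Δb = 1.8 m, d̄ = (0.26+0.11)/2 = 0.185, v̄ = (0.56+0.34)/2 = 0.45 → q = 1.8×0.185×0.45 = 0.1499 m³/s
Q = Σ q = 4.192 m³/s

4.19 m³/s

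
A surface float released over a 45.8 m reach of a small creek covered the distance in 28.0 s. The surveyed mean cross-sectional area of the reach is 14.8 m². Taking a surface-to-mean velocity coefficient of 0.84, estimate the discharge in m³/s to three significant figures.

20.3 m³/s

v_surface = L / t̄ = 45.8 / 28 = 1.636 m/s
v_mean = 0.84 × 1.636 = 1.374 m/s
Q = A × v_mean = 14.8 × 1.374 = 20.34 m³/s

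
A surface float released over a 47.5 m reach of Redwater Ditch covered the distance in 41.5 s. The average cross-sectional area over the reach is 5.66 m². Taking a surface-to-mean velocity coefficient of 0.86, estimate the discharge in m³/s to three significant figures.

5.57 m³/s

v_surface = L / t̄ = 47.5 / 41.5 = 1.145 m/s
v_mean = 0.86 × 1.145 = 0.9843 m/s
Q = A × v_mean = 5.66 × 0.9843 = 5.571 m³/s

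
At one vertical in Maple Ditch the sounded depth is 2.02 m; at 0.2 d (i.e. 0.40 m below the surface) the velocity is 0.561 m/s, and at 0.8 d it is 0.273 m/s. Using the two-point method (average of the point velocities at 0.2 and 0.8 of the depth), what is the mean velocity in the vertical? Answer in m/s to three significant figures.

v̄ = (0.561 + 0.273) / 2 = 0.4170 m/s

0.417 m/s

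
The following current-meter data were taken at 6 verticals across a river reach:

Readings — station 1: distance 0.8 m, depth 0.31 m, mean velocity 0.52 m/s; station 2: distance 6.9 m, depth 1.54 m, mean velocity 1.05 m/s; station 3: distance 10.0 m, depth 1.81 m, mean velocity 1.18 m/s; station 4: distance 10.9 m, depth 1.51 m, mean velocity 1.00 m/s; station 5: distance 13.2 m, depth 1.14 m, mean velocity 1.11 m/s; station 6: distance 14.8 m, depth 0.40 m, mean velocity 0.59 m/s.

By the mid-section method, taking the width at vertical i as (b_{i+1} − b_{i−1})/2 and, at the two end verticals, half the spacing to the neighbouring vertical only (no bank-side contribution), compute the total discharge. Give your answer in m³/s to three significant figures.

17.3 m³/s

w_1 = (6.9 − 0.8)/2 = 3.05 m; q_1 = 0.52 × 0.31 × 3.05 = 0.4917 m³/s
w_2 = (10.0 − 0.8)/2 = 4.6 m; q_2 = 1.05 × 1.54 × 4.6 = 7.438 m³/s
w_3 = (10.9 − 6.9)/2 = 2 m; q_3 = 1.18 × 1.81 × 2 = 4.272 m³/s
w_4 = (13.2 − 10.0)/2 = 1.6 m; q_4 = 1.00 × 1.51 × 1.6 = 2.416 m³/s
w_5 = (14.8 − 10.9)/2 = 1.95 m; q_5 = 1.11 × 1.14 × 1.95 = 2.468 m³/s
w_6 = (14.8 − 13.2)/2 = 0.8 m; q_6 = 0.59 × 0.40 × 0.8 = 0.1888 m³/s
Q = Σ qᵢ = 17.27 m³/s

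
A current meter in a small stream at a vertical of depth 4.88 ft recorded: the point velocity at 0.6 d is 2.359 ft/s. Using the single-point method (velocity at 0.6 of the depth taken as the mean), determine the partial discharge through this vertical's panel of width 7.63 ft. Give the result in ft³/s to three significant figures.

87.8 ft³/s

v̄ = v₀.₆ = 2.359 ft/s
q = v̄ × d × w = 2.359 × 4.88 × 7.63 = 87.84 ft³/s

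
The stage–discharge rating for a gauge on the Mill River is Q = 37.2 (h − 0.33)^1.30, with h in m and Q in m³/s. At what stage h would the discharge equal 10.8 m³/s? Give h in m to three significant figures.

0.716 m

h − h₀ = (Q/C)^(1/b) = (10.8/37.2)^(1/1.30) = 0.3862 m
h = 0.33 + 0.3862 = 0.7162 m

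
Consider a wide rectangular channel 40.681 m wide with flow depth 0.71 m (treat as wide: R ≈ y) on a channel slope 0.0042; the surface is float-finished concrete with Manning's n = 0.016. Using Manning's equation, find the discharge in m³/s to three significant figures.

A = b·y = 40.681 × 0.71 = 28.88 m²
Wide channel: R ≈ y = 0.71 m
Q = (1/n)·A·R^(2/3)·S^(1/2) = (1/0.016) × 28.88 × 0.7100^(2/3) × 0.0042^(1/2) = 93.11 m³/s

93.1 m³/s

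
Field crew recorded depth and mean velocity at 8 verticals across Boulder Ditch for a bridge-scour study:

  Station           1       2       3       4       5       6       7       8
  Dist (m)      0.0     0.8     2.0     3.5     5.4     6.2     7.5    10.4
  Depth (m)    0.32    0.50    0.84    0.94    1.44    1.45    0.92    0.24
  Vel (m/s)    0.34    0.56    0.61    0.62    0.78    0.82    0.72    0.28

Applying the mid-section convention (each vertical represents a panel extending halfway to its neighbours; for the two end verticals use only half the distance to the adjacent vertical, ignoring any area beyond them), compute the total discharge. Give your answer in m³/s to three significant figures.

6.26 m³/s

w_1 = (0.8 − 0.0)/2 = 0.4 m; q_1 = 0.34 × 0.32 × 0.4 = 0.04352 m³/s
w_2 = (2.0 − 0.0)/2 = 1 m; q_2 = 0.56 × 0.50 × 1 = 0.2800 m³/s
w_3 = (3.5 − 0.8)/2 = 1.35 m; q_3 = 0.61 × 0.84 × 1.35 = 0.6917 m³/s
w_4 = (5.4 − 2.0)/2 = 1.7 m; q_4 = 0.62 × 0.94 × 1.7 = 0.9908 m³/s
w_5 = (6.2 − 3.5)/2 = 1.35 m; q_5 = 0.78 × 1.44 × 1.35 = 1.516 m³/s
w_6 = (7.5 − 5.4)/2 = 1.05 m; q_6 = 0.82 × 1.45 × 1.05 = 1.248 m³/s
w_7 = (10.4 − 6.2)/2 = 2.1 m; q_7 = 0.72 × 0.92 × 2.1 = 1.391 m³/s
w_8 = (10.4 − 7.5)/2 = 1.45 m; q_8 = 0.28 × 0.24 × 1.45 = 0.09744 m³/s
Q = Σ qᵢ = 6.259 m³/s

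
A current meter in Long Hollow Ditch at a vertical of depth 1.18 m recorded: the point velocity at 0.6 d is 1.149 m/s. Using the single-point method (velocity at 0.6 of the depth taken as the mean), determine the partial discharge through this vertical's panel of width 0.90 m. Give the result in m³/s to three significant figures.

v̄ = v₀.₆ = 1.149 m/s
q = v̄ × d × w = 1.149 × 1.18 × 0.90 = 1.220 m³/s

1.22 m³/s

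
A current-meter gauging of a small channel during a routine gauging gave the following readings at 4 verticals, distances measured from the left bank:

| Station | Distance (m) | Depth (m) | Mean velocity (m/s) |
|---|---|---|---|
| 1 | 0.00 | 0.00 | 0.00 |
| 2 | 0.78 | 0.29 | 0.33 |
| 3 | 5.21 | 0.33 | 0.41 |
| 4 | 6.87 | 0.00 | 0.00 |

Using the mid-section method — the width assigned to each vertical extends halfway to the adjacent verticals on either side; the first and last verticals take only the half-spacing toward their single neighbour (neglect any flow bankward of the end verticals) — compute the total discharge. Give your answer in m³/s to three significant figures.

w_2 = (5.21 − 0.00)/2 = 2.605 m; q_2 = 0.33 × 0.29 × 2.605 = 0.2493 m³/s
w_3 = (6.87 − 0.78)/2 = 3.045 m; q_3 = 0.41 × 0.33 × 3.045 = 0.4120 m³/s
Stations 1, 4 contribute zero (depth or velocity is 0).
Q = Σ qᵢ = 0.6613 m³/s

0.661 m³/s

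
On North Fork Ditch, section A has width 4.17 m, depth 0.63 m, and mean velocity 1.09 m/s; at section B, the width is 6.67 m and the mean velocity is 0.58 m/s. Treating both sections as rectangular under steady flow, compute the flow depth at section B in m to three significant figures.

0.740 m

Q = A₁V₁ = (4.17×0.63) × 1.09 = 2.864 m³/s
d₂ = Q/(b₂ V₂) = 2.864/(6.67×0.58) = 0.7402 m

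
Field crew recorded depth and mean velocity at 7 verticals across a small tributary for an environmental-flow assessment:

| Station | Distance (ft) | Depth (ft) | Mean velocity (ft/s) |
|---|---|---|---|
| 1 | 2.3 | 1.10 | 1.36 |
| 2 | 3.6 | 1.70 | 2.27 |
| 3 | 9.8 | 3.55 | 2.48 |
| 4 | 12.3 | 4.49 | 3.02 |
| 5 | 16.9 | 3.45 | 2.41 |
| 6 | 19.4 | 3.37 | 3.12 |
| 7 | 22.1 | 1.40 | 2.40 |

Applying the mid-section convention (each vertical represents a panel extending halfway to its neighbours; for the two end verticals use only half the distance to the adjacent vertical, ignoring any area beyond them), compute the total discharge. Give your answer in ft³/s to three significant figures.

w_1 = (3.6 − 2.3)/2 = 0.65 ft; q_1 = 1.36 × 1.10 × 0.65 = 0.9724 ft³/s
w_2 = (9.8 − 2.3)/2 = 3.75 ft; q_2 = 2.27 × 1.70 × 3.75 = 14.47 ft³/s
w_3 = (12.3 − 3.6)/2 = 4.35 ft; q_3 = 2.48 × 3.55 × 4.35 = 38.30 ft³/s
w_4 = (16.9 − 9.8)/2 = 3.55 ft; q_4 = 3.02 × 4.49 × 3.55 = 48.14 ft³/s
w_5 = (19.4 − 12.3)/2 = 3.55 ft; q_5 = 2.41 × 3.45 × 3.55 = 29.52 ft³/s
w_6 = (22.1 − 16.9)/2 = 2.6 ft; q_6 = 3.12 × 3.37 × 2.6 = 27.34 ft³/s
w_7 = (22.1 − 19.4)/2 = 1.35 ft; q_7 = 2.40 × 1.40 × 1.35 = 4.536 ft³/s
Q = Σ qᵢ = 163.3 ft³/s

163 ft³/s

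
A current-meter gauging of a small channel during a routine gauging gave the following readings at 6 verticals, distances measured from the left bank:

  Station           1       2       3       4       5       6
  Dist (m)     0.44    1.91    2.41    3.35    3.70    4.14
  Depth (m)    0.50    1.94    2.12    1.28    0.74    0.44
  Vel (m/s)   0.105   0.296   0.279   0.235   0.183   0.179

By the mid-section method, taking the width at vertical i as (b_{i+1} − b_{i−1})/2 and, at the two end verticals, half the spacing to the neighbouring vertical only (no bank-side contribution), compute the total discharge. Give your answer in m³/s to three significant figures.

w_1 = (1.91 − 0.44)/2 = 0.735 m; q_1 = 0.105 × 0.50 × 0.735 = 0.03859 m³/s
w_2 = (2.41 − 0.44)/2 = 0.985 m; q_2 = 0.296 × 1.94 × 0.985 = 0.5656 m³/s
w_3 = (3.35 − 1.91)/2 = 0.72 m; q_3 = 0.279 × 2.12 × 0.72 = 0.4259 m³/s
w_4 = (3.70 − 2.41)/2 = 0.645 m; q_4 = 0.235 × 1.28 × 0.645 = 0.1940 m³/s
w_5 = (4.14 − 3.35)/2 = 0.395 m; q_5 = 0.183 × 0.74 × 0.395 = 0.05349 m³/s
w_6 = (4.14 − 3.70)/2 = 0.22 m; q_6 = 0.179 × 0.44 × 0.22 = 0.01733 m³/s
Q = Σ qᵢ = 1.295 m³/s

1.29 m³/s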